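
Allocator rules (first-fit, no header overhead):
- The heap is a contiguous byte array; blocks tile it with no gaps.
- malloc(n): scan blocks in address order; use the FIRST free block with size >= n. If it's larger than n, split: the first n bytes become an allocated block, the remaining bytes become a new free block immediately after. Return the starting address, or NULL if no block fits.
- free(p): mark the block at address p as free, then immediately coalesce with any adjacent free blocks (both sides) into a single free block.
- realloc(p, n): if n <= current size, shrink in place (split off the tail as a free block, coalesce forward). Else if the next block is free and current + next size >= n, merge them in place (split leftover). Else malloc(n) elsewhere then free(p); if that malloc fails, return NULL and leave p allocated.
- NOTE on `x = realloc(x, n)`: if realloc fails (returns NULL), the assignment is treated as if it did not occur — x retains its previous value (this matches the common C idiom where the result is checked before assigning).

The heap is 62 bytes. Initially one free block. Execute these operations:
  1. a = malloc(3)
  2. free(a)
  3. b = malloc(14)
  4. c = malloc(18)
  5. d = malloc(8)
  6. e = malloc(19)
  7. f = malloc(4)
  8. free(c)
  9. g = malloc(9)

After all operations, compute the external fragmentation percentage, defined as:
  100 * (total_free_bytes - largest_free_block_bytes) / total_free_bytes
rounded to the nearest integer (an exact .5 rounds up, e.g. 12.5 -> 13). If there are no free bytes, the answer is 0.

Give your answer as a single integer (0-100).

Op 1: a = malloc(3) -> a = 0; heap: [0-2 ALLOC][3-61 FREE]
Op 2: free(a) -> (freed a); heap: [0-61 FREE]
Op 3: b = malloc(14) -> b = 0; heap: [0-13 ALLOC][14-61 FREE]
Op 4: c = malloc(18) -> c = 14; heap: [0-13 ALLOC][14-31 ALLOC][32-61 FREE]
Op 5: d = malloc(8) -> d = 32; heap: [0-13 ALLOC][14-31 ALLOC][32-39 ALLOC][40-61 FREE]
Op 6: e = malloc(19) -> e = 40; heap: [0-13 ALLOC][14-31 ALLOC][32-39 ALLOC][40-58 ALLOC][59-61 FREE]
Op 7: f = malloc(4) -> f = NULL; heap: [0-13 ALLOC][14-31 ALLOC][32-39 ALLOC][40-58 ALLOC][59-61 FREE]
Op 8: free(c) -> (freed c); heap: [0-13 ALLOC][14-31 FREE][32-39 ALLOC][40-58 ALLOC][59-61 FREE]
Op 9: g = malloc(9) -> g = 14; heap: [0-13 ALLOC][14-22 ALLOC][23-31 FREE][32-39 ALLOC][40-58 ALLOC][59-61 FREE]
Free blocks: [9 3] total_free=12 largest=9 -> 100*(12-9)/12 = 300/12 = 25

Answer: 25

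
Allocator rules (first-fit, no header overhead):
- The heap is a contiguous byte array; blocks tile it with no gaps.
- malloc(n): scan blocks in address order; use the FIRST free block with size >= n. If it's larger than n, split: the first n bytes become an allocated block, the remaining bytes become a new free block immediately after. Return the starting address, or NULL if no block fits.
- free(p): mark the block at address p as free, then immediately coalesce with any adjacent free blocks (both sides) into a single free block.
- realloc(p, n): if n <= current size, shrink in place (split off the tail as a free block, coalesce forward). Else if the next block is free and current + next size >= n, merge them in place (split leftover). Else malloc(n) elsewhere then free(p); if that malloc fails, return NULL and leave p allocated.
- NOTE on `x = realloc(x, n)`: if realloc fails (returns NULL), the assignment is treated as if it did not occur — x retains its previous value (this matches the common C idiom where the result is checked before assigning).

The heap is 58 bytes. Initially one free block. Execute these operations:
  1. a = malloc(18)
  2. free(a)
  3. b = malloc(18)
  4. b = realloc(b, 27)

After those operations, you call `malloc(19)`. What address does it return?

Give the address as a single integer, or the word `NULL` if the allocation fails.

Answer: 27

Derivation:
Op 1: a = malloc(18) -> a = 0; heap: [0-17 ALLOC][18-57 FREE]
Op 2: free(a) -> (freed a); heap: [0-57 FREE]
Op 3: b = malloc(18) -> b = 0; heap: [0-17 ALLOC][18-57 FREE]
Op 4: b = realloc(b, 27) -> b = 0; heap: [0-26 ALLOC][27-57 FREE]
malloc(19): first-fit scan over [0-26 ALLOC][27-57 FREE] -> 27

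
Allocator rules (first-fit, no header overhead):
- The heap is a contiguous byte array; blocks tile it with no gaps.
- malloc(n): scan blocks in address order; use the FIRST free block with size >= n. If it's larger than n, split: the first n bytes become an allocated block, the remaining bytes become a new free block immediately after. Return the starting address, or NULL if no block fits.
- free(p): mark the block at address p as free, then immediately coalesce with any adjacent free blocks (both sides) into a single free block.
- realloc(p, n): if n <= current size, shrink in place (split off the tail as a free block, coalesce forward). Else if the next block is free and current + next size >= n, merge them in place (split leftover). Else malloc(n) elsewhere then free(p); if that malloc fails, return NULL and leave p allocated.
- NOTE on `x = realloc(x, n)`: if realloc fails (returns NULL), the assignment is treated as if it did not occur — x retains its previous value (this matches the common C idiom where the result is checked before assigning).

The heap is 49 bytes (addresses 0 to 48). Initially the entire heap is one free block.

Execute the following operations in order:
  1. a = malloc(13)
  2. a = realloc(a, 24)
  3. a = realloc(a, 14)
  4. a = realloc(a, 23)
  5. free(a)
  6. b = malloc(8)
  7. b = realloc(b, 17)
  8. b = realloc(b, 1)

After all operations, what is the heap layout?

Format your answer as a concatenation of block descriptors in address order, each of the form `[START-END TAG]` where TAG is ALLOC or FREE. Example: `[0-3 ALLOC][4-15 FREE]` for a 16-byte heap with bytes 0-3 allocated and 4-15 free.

Answer: [0-0 ALLOC][1-48 FREE]

Derivation:
Op 1: a = malloc(13) -> a = 0; heap: [0-12 ALLOC][13-48 FREE]
Op 2: a = realloc(a, 24) -> a = 0; heap: [0-23 ALLOC][24-48 FREE]
Op 3: a = realloc(a, 14) -> a = 0; heap: [0-13 ALLOC][14-48 FREE]
Op 4: a = realloc(a, 23) -> a = 0; heap: [0-22 ALLOC][23-48 FREE]
Op 5: free(a) -> (freed a); heap: [0-48 FREE]
Op 6: b = malloc(8) -> b = 0; heap: [0-7 ALLOC][8-48 FREE]
Op 7: b = realloc(b, 17) -> b = 0; heap: [0-16 ALLOC][17-48 FREE]
Op 8: b = realloc(b, 1) -> b = 0; heap: [0-0 ALLOC][1-48 FREE]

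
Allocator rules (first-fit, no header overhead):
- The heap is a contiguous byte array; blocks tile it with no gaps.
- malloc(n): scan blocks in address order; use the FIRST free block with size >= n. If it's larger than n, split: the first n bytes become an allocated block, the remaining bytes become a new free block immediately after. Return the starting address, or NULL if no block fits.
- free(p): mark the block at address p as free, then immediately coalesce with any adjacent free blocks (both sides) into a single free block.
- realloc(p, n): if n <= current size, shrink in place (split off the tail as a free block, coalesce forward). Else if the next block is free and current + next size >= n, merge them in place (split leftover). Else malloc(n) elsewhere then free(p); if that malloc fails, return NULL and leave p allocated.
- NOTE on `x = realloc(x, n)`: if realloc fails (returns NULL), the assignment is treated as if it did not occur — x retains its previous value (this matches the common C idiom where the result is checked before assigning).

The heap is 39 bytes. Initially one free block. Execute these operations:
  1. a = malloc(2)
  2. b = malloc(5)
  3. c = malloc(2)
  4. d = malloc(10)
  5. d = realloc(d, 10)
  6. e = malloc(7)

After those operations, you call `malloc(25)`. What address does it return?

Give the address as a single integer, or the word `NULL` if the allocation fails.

Answer: NULL

Derivation:
Op 1: a = malloc(2) -> a = 0; heap: [0-1 ALLOC][2-38 FREE]
Op 2: b = malloc(5) -> b = 2; heap: [0-1 ALLOC][2-6 ALLOC][7-38 FREE]
Op 3: c = malloc(2) -> c = 7; heap: [0-1 ALLOC][2-6 ALLOC][7-8 ALLOC][9-38 FREE]
Op 4: d = malloc(10) -> d = 9; heap: [0-1 ALLOC][2-6 ALLOC][7-8 ALLOC][9-18 ALLOC][19-38 FREE]
Op 5: d = realloc(d, 10) -> d = 9; heap: [0-1 ALLOC][2-6 ALLOC][7-8 ALLOC][9-18 ALLOC][19-38 FREE]
Op 6: e = malloc(7) -> e = 19; heap: [0-1 ALLOC][2-6 ALLOC][7-8 ALLOC][9-18 ALLOC][19-25 ALLOC][26-38 FREE]
malloc(25): first-fit scan over [0-1 ALLOC][2-6 ALLOC][7-8 ALLOC][9-18 ALLOC][19-25 ALLOC][26-38 FREE] -> NULL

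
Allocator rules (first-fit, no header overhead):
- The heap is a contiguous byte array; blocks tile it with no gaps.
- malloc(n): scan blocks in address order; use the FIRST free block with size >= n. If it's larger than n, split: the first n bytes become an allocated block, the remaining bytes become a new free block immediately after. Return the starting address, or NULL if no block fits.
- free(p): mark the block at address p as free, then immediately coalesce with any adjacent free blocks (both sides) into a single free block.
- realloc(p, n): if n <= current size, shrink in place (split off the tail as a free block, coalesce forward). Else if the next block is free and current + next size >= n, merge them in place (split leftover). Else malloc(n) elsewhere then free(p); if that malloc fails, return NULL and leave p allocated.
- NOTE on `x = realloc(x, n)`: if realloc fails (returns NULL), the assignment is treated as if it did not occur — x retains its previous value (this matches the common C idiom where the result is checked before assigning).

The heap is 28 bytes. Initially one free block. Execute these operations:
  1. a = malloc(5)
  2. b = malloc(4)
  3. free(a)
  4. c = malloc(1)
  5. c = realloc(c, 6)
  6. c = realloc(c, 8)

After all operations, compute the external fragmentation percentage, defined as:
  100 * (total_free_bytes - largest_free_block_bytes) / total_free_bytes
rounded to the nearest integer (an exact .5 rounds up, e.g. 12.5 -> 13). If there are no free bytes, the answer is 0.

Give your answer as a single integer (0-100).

Answer: 31

Derivation:
Op 1: a = malloc(5) -> a = 0; heap: [0-4 ALLOC][5-27 FREE]
Op 2: b = malloc(4) -> b = 5; heap: [0-4 ALLOC][5-8 ALLOC][9-27 FREE]
Op 3: free(a) -> (freed a); heap: [0-4 FREE][5-8 ALLOC][9-27 FREE]
Op 4: c = malloc(1) -> c = 0; heap: [0-0 ALLOC][1-4 FREE][5-8 ALLOC][9-27 FREE]
Op 5: c = realloc(c, 6) -> c = 9; heap: [0-4 FREE][5-8 ALLOC][9-14 ALLOC][15-27 FREE]
Op 6: c = realloc(c, 8) -> c = 9; heap: [0-4 FREE][5-8 ALLOC][9-16 ALLOC][17-27 FREE]
Free blocks: [5 11] total_free=16 largest=11 -> 100*(16-11)/16 = 500/16 = 31.25 -> rounds to 31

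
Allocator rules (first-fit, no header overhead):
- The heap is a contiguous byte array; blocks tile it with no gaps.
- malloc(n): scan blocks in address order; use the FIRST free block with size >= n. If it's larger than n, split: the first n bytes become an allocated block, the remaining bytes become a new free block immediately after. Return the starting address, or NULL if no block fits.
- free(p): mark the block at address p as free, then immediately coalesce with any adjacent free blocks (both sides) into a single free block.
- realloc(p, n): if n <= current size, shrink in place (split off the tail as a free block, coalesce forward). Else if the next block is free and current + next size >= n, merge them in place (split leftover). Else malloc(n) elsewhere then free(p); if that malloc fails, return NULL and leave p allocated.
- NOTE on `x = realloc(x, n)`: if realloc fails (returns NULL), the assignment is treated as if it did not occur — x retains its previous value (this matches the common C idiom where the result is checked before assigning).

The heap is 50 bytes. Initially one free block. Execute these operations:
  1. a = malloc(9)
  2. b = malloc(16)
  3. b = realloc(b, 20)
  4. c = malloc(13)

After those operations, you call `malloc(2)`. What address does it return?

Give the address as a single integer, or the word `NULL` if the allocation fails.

Op 1: a = malloc(9) -> a = 0; heap: [0-8 ALLOC][9-49 FREE]
Op 2: b = malloc(16) -> b = 9; heap: [0-8 ALLOC][9-24 ALLOC][25-49 FREE]
Op 3: b = realloc(b, 20) -> b = 9; heap: [0-8 ALLOC][9-28 ALLOC][29-49 FREE]
Op 4: c = malloc(13) -> c = 29; heap: [0-8 ALLOC][9-28 ALLOC][29-41 ALLOC][42-49 FREE]
malloc(2): first-fit scan over [0-8 ALLOC][9-28 ALLOC][29-41 ALLOC][42-49 FREE] -> 42

Answer: 42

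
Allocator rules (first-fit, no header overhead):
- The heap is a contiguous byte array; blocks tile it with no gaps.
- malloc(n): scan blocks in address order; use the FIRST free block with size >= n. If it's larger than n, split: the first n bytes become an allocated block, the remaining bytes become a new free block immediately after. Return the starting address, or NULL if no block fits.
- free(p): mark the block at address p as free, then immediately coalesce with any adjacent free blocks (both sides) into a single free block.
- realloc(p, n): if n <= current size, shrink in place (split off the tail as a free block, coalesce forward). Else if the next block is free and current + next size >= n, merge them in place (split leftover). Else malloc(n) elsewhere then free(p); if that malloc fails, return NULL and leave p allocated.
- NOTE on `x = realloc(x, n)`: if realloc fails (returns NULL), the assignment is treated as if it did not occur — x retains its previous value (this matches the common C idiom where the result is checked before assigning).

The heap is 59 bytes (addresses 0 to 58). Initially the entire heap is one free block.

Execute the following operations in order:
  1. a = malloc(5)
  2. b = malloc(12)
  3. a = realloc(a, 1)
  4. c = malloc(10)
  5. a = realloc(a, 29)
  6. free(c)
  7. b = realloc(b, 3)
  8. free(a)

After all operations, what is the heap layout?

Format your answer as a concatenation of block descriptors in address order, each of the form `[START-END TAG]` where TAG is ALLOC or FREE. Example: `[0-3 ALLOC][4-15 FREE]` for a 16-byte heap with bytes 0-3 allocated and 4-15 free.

Answer: [0-4 FREE][5-7 ALLOC][8-58 FREE]

Derivation:
Op 1: a = malloc(5) -> a = 0; heap: [0-4 ALLOC][5-58 FREE]
Op 2: b = malloc(12) -> b = 5; heap: [0-4 ALLOC][5-16 ALLOC][17-58 FREE]
Op 3: a = realloc(a, 1) -> a = 0; heap: [0-0 ALLOC][1-4 FREE][5-16 ALLOC][17-58 FREE]
Op 4: c = malloc(10) -> c = 17; heap: [0-0 ALLOC][1-4 FREE][5-16 ALLOC][17-26 ALLOC][27-58 FREE]
Op 5: a = realloc(a, 29) -> a = 27; heap: [0-4 FREE][5-16 ALLOC][17-26 ALLOC][27-55 ALLOC][56-58 FREE]
Op 6: free(c) -> (freed c); heap: [0-4 FREE][5-16 ALLOC][17-26 FREE][27-55 ALLOC][56-58 FREE]
Op 7: b = realloc(b, 3) -> b = 5; heap: [0-4 FREE][5-7 ALLOC][8-26 FREE][27-55 ALLOC][56-58 FREE]
Op 8: free(a) -> (freed a); heap: [0-4 FREE][5-7 ALLOC][8-58 FREE]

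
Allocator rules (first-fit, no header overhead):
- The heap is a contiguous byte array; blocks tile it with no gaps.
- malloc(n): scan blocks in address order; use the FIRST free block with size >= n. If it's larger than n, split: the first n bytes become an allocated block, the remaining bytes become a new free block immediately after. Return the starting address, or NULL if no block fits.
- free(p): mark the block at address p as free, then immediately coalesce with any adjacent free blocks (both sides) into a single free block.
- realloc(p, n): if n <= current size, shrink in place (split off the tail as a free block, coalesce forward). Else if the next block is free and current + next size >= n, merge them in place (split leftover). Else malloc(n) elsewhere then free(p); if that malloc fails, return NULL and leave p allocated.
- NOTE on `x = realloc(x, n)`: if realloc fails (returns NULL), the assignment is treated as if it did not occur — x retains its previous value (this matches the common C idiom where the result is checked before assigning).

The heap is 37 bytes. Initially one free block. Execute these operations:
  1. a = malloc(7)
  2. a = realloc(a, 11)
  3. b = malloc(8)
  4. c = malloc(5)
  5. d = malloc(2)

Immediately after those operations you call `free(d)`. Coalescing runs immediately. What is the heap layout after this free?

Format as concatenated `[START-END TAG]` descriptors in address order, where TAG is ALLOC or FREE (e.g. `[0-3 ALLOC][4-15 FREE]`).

Answer: [0-10 ALLOC][11-18 ALLOC][19-23 ALLOC][24-36 FREE]

Derivation:
Op 1: a = malloc(7) -> a = 0; heap: [0-6 ALLOC][7-36 FREE]
Op 2: a = realloc(a, 11) -> a = 0; heap: [0-10 ALLOC][11-36 FREE]
Op 3: b = malloc(8) -> b = 11; heap: [0-10 ALLOC][11-18 ALLOC][19-36 FREE]
Op 4: c = malloc(5) -> c = 19; heap: [0-10 ALLOC][11-18 ALLOC][19-23 ALLOC][24-36 FREE]
Op 5: d = malloc(2) -> d = 24; heap: [0-10 ALLOC][11-18 ALLOC][19-23 ALLOC][24-25 ALLOC][26-36 FREE]
free(d): d = 24 -> block [24-25 ALLOC]; mark free, coalesce with adjacent free neighbors -> [0-10 ALLOC][11-18 ALLOC][19-23 ALLOC][24-36 FREE]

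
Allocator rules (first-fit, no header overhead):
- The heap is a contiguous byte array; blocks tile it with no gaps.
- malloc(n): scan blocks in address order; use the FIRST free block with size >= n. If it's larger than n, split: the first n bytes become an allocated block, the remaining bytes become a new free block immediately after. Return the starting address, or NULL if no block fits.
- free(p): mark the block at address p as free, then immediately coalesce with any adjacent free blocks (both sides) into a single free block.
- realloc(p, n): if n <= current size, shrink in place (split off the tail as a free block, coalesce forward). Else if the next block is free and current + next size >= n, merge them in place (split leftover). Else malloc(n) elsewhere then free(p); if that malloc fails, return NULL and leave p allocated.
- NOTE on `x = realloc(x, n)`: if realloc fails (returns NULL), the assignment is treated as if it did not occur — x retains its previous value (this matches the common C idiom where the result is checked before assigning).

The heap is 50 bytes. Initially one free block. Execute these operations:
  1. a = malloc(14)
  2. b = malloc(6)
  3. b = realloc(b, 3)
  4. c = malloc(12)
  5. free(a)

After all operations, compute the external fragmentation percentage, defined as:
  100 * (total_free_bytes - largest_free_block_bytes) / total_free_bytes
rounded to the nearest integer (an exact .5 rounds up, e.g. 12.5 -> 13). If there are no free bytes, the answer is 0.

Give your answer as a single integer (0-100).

Op 1: a = malloc(14) -> a = 0; heap: [0-13 ALLOC][14-49 FREE]
Op 2: b = malloc(6) -> b = 14; heap: [0-13 ALLOC][14-19 ALLOC][20-49 FREE]
Op 3: b = realloc(b, 3) -> b = 14; heap: [0-13 ALLOC][14-16 ALLOC][17-49 FREE]
Op 4: c = malloc(12) -> c = 17; heap: [0-13 ALLOC][14-16 ALLOC][17-28 ALLOC][29-49 FREE]
Op 5: free(a) -> (freed a); heap: [0-13 FREE][14-16 ALLOC][17-28 ALLOC][29-49 FREE]
Free blocks: [14 21] total_free=35 largest=21 -> 100*(35-21)/35 = 1400/35 = 40

Answer: 40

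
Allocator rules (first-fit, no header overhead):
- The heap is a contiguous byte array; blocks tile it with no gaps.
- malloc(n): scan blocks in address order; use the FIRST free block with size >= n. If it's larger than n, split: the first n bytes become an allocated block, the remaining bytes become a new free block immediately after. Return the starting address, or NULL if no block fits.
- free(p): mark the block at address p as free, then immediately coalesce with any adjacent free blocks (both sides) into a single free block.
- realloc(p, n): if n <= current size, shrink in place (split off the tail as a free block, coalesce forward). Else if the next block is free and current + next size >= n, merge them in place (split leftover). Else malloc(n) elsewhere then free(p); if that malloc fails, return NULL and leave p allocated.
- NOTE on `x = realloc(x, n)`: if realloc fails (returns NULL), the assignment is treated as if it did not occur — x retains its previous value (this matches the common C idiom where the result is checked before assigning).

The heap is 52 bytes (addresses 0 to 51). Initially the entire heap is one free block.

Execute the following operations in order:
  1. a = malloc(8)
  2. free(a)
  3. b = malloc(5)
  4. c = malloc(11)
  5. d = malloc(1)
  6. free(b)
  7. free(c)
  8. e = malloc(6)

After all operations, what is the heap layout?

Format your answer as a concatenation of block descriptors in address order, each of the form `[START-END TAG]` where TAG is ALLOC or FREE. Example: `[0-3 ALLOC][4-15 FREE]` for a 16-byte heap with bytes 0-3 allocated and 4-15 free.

Op 1: a = malloc(8) -> a = 0; heap: [0-7 ALLOC][8-51 FREE]
Op 2: free(a) -> (freed a); heap: [0-51 FREE]
Op 3: b = malloc(5) -> b = 0; heap: [0-4 ALLOC][5-51 FREE]
Op 4: c = malloc(11) -> c = 5; heap: [0-4 ALLOC][5-15 ALLOC][16-51 FREE]
Op 5: d = malloc(1) -> d = 16; heap: [0-4 ALLOC][5-15 ALLOC][16-16 ALLOC][17-51 FREE]
Op 6: free(b) -> (freed b); heap: [0-4 FREE][5-15 ALLOC][16-16 ALLOC][17-51 FREE]
Op 7: free(c) -> (freed c); heap: [0-15 FREE][16-16 ALLOC][17-51 FREE]
Op 8: e = malloc(6) -> e = 0; heap: [0-5 ALLOC][6-15 FREE][16-16 ALLOC][17-51 FREE]

Answer: [0-5 ALLOC][6-15 FREE][16-16 ALLOC][17-51 FREE]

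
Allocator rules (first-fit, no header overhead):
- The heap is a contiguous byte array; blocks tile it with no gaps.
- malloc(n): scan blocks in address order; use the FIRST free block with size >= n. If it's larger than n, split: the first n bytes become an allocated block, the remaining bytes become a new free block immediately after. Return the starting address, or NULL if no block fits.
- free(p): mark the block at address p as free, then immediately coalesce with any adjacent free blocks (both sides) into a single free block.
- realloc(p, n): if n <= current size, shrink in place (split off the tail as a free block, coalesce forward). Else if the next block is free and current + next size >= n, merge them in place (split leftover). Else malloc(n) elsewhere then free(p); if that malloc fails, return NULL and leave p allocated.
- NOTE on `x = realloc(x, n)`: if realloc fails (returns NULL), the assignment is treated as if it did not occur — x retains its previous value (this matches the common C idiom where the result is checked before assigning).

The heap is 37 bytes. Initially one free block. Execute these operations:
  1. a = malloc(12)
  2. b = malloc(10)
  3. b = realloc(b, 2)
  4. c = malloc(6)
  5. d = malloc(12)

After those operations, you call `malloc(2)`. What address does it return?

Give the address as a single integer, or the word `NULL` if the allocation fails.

Op 1: a = malloc(12) -> a = 0; heap: [0-11 ALLOC][12-36 FREE]
Op 2: b = malloc(10) -> b = 12; heap: [0-11 ALLOC][12-21 ALLOC][22-36 FREE]
Op 3: b = realloc(b, 2) -> b = 12; heap: [0-11 ALLOC][12-13 ALLOC][14-36 FREE]
Op 4: c = malloc(6) -> c = 14; heap: [0-11 ALLOC][12-13 ALLOC][14-19 ALLOC][20-36 FREE]
Op 5: d = malloc(12) -> d = 20; heap: [0-11 ALLOC][12-13 ALLOC][14-19 ALLOC][20-31 ALLOC][32-36 FREE]
malloc(2): first-fit scan over [0-11 ALLOC][12-13 ALLOC][14-19 ALLOC][20-31 ALLOC][32-36 FREE] -> 32

Answer: 32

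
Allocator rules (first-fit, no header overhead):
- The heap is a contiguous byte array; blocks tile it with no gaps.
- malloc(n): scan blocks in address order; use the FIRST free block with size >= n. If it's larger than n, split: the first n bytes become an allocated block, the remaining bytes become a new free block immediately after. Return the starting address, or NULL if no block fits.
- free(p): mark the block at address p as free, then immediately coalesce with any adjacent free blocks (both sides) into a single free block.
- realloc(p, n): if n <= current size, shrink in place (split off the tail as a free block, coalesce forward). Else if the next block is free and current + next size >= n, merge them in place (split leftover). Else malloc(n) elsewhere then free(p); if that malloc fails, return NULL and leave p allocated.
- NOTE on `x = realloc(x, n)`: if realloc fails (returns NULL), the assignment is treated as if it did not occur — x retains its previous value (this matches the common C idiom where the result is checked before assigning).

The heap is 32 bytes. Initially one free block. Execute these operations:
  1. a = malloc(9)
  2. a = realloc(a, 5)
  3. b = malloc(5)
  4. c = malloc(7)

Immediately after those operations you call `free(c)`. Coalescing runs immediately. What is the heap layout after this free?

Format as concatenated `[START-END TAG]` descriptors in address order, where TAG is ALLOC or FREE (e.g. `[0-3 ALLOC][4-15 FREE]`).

Op 1: a = malloc(9) -> a = 0; heap: [0-8 ALLOC][9-31 FREE]
Op 2: a = realloc(a, 5) -> a = 0; heap: [0-4 ALLOC][5-31 FREE]
Op 3: b = malloc(5) -> b = 5; heap: [0-4 ALLOC][5-9 ALLOC][10-31 FREE]
Op 4: c = malloc(7) -> c = 10; heap: [0-4 ALLOC][5-9 ALLOC][10-16 ALLOC][17-31 FREE]
free(c): c = 10 -> block [10-16 ALLOC]; mark free, coalesce with adjacent free neighbors -> [0-4 ALLOC][5-9 ALLOC][10-31 FREE]

Answer: [0-4 ALLOC][5-9 ALLOC][10-31 FREE]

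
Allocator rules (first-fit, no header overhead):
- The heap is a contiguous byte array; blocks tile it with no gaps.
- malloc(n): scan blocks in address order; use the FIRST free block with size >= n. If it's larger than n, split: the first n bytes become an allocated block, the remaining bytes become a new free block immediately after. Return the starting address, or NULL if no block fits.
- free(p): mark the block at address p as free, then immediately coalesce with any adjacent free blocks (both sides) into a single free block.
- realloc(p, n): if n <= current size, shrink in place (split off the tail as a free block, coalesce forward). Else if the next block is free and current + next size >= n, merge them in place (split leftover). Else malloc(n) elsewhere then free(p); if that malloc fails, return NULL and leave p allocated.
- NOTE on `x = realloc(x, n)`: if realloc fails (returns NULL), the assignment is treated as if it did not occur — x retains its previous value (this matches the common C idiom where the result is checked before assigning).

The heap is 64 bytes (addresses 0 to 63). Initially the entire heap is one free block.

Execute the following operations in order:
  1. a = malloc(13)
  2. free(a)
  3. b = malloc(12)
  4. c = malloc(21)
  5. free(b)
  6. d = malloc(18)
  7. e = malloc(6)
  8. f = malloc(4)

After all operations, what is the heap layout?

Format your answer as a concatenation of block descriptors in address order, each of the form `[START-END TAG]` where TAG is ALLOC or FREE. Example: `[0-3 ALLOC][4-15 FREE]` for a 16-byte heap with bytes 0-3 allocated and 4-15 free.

Answer: [0-5 ALLOC][6-9 ALLOC][10-11 FREE][12-32 ALLOC][33-50 ALLOC][51-63 FREE]

Derivation:
Op 1: a = malloc(13) -> a = 0; heap: [0-12 ALLOC][13-63 FREE]
Op 2: free(a) -> (freed a); heap: [0-63 FREE]
Op 3: b = malloc(12) -> b = 0; heap: [0-11 ALLOC][12-63 FREE]
Op 4: c = malloc(21) -> c = 12; heap: [0-11 ALLOC][12-32 ALLOC][33-63 FREE]
Op 5: free(b) -> (freed b); heap: [0-11 FREE][12-32 ALLOC][33-63 FREE]
Op 6: d = malloc(18) -> d = 33; heap: [0-11 FREE][12-32 ALLOC][33-50 ALLOC][51-63 FREE]
Op 7: e = malloc(6) -> e = 0; heap: [0-5 ALLOC][6-11 FREE][12-32 ALLOC][33-50 ALLOC][51-63 FREE]
Op 8: f = malloc(4) -> f = 6; heap: [0-5 ALLOC][6-9 ALLOC][10-11 FREE][12-32 ALLOC][33-50 ALLOC][51-63 FREE]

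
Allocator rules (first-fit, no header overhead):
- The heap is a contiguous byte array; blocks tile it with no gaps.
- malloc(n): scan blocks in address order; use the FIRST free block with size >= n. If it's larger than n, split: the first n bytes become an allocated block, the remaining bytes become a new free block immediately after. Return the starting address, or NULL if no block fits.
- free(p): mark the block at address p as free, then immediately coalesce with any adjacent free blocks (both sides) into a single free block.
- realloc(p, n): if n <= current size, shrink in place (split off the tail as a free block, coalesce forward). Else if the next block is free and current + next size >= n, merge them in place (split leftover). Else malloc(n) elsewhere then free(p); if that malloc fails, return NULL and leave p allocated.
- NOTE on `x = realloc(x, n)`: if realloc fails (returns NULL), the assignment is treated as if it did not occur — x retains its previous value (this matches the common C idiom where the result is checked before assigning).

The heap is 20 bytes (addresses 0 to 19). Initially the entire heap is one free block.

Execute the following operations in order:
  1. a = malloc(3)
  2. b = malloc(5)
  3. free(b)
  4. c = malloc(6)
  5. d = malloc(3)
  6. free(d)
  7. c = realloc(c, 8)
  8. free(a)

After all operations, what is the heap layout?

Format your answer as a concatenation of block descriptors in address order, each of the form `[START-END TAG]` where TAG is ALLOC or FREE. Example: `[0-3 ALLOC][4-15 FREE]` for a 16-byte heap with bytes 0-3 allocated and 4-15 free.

Op 1: a = malloc(3) -> a = 0; heap: [0-2 ALLOC][3-19 FREE]
Op 2: b = malloc(5) -> b = 3; heap: [0-2 ALLOC][3-7 ALLOC][8-19 FREE]
Op 3: free(b) -> (freed b); heap: [0-2 ALLOC][3-19 FREE]
Op 4: c = malloc(6) -> c = 3; heap: [0-2 ALLOC][3-8 ALLOC][9-19 FREE]
Op 5: d = malloc(3) -> d = 9; heap: [0-2 ALLOC][3-8 ALLOC][9-11 ALLOC][12-19 FREE]
Op 6: free(d) -> (freed d); heap: [0-2 ALLOC][3-8 ALLOC][9-19 FREE]
Op 7: c = realloc(c, 8) -> c = 3; heap: [0-2 ALLOC][3-10 ALLOC][11-19 FREE]
Op 8: free(a) -> (freed a); heap: [0-2 FREE][3-10 ALLOC][11-19 FREE]

Answer: [0-2 FREE][3-10 ALLOC][11-19 FREE]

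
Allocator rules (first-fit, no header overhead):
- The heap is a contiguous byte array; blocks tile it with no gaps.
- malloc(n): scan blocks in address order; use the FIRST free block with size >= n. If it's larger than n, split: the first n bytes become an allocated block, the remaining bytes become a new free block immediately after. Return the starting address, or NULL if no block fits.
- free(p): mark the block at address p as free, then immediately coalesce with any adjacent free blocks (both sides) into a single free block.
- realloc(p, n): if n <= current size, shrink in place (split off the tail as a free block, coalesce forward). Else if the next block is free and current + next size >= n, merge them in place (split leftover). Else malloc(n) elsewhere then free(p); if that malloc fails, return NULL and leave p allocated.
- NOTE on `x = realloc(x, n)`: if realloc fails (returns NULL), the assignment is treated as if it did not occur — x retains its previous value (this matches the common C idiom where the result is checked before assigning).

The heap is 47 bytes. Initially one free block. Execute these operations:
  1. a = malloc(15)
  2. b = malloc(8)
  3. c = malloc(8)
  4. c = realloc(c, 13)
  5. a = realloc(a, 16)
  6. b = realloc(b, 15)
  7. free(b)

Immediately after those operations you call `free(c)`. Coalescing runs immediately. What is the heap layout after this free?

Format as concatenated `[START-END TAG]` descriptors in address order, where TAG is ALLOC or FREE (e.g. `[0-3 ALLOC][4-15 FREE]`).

Op 1: a = malloc(15) -> a = 0; heap: [0-14 ALLOC][15-46 FREE]
Op 2: b = malloc(8) -> b = 15; heap: [0-14 ALLOC][15-22 ALLOC][23-46 FREE]
Op 3: c = malloc(8) -> c = 23; heap: [0-14 ALLOC][15-22 ALLOC][23-30 ALLOC][31-46 FREE]
Op 4: c = realloc(c, 13) -> c = 23; heap: [0-14 ALLOC][15-22 ALLOC][23-35 ALLOC][36-46 FREE]
Op 5: a = realloc(a, 16) -> NULL (a unchanged); heap: [0-14 ALLOC][15-22 ALLOC][23-35 ALLOC][36-46 FREE]
Op 6: b = realloc(b, 15) -> NULL (b unchanged); heap: [0-14 ALLOC][15-22 ALLOC][23-35 ALLOC][36-46 FREE]
Op 7: free(b) -> (freed b); heap: [0-14 ALLOC][15-22 FREE][23-35 ALLOC][36-46 FREE]
free(c): c = 23 -> block [23-35 ALLOC]; mark free, coalesce with adjacent free neighbors -> [0-14 ALLOC][15-46 FREE]

Answer: [0-14 ALLOC][15-46 FREE]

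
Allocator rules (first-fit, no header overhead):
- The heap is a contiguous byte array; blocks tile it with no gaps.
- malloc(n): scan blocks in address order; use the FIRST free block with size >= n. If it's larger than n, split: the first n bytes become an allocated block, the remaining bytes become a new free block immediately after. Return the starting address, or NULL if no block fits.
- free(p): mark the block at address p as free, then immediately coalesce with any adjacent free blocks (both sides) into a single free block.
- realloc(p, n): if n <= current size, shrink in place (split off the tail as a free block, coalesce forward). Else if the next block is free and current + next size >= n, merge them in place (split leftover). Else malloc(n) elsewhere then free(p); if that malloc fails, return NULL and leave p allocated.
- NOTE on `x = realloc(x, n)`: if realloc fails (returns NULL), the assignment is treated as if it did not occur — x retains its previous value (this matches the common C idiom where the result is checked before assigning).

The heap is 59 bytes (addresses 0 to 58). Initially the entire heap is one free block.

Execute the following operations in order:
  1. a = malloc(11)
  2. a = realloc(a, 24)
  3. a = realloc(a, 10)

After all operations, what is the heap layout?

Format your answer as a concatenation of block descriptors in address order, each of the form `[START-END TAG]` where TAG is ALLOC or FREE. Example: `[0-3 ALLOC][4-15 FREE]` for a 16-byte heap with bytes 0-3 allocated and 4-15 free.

Answer: [0-9 ALLOC][10-58 FREE]

Derivation:
Op 1: a = malloc(11) -> a = 0; heap: [0-10 ALLOC][11-58 FREE]
Op 2: a = realloc(a, 24) -> a = 0; heap: [0-23 ALLOC][24-58 FREE]
Op 3: a = realloc(a, 10) -> a = 0; heap: [0-9 ALLOC][10-58 FREE]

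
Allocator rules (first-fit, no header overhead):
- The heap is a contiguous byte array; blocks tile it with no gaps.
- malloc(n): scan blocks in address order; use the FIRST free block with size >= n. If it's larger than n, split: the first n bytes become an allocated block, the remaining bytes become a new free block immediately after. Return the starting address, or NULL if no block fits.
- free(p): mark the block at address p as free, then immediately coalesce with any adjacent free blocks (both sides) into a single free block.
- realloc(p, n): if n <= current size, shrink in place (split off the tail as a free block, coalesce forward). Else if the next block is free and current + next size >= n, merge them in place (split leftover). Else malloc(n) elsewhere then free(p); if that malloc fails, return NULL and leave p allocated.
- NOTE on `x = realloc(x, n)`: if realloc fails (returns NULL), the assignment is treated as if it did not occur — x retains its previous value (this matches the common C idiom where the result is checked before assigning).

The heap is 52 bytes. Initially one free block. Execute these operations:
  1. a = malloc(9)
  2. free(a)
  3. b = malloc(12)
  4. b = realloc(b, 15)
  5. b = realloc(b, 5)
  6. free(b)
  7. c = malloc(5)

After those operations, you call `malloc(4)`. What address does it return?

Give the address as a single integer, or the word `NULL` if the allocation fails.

Answer: 5

Derivation:
Op 1: a = malloc(9) -> a = 0; heap: [0-8 ALLOC][9-51 FREE]
Op 2: free(a) -> (freed a); heap: [0-51 FREE]
Op 3: b = malloc(12) -> b = 0; heap: [0-11 ALLOC][12-51 FREE]
Op 4: b = realloc(b, 15) -> b = 0; heap: [0-14 ALLOC][15-51 FREE]
Op 5: b = realloc(b, 5) -> b = 0; heap: [0-4 ALLOC][5-51 FREE]
Op 6: free(b) -> (freed b); heap: [0-51 FREE]
Op 7: c = malloc(5) -> c = 0; heap: [0-4 ALLOC][5-51 FREE]
malloc(4): first-fit scan over [0-4 ALLOC][5-51 FREE] -> 5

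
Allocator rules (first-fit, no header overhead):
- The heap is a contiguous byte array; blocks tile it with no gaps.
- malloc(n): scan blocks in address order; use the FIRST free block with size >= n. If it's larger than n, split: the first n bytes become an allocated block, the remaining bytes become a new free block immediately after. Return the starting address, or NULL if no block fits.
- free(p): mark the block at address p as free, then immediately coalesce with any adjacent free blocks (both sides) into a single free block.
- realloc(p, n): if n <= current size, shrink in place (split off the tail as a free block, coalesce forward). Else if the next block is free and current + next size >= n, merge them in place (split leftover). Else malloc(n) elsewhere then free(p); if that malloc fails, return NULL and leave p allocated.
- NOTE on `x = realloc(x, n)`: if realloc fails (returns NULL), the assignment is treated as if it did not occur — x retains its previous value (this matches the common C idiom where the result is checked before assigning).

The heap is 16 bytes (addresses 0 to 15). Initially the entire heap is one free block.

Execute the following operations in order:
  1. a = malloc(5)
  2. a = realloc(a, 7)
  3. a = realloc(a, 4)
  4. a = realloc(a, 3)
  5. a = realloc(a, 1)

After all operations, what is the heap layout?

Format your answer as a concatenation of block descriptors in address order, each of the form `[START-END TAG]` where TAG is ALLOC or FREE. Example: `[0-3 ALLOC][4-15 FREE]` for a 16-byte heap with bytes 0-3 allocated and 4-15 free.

Op 1: a = malloc(5) -> a = 0; heap: [0-4 ALLOC][5-15 FREE]
Op 2: a = realloc(a, 7) -> a = 0; heap: [0-6 ALLOC][7-15 FREE]
Op 3: a = realloc(a, 4) -> a = 0; heap: [0-3 ALLOC][4-15 FREE]
Op 4: a = realloc(a, 3) -> a = 0; heap: [0-2 ALLOC][3-15 FREE]
Op 5: a = realloc(a, 1) -> a = 0; heap: [0-0 ALLOC][1-15 FREE]

Answer: [0-0 ALLOC][1-15 FREE]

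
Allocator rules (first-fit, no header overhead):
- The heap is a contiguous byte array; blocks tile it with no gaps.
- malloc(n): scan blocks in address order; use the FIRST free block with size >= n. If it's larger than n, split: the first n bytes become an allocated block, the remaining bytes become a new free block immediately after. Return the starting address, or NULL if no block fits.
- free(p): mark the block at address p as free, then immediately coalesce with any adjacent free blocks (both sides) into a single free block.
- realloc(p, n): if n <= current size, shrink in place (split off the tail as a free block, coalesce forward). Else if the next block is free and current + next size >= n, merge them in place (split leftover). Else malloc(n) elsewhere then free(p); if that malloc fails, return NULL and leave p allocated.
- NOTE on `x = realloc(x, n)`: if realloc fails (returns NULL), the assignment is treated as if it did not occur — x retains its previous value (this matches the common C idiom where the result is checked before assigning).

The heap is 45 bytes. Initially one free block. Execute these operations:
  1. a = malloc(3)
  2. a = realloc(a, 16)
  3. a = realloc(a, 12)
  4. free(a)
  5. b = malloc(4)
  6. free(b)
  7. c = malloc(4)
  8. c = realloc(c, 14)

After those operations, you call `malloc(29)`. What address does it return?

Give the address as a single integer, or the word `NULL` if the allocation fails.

Op 1: a = malloc(3) -> a = 0; heap: [0-2 ALLOC][3-44 FREE]
Op 2: a = realloc(a, 16) -> a = 0; heap: [0-15 ALLOC][16-44 FREE]
Op 3: a = realloc(a, 12) -> a = 0; heap: [0-11 ALLOC][12-44 FREE]
Op 4: free(a) -> (freed a); heap: [0-44 FREE]
Op 5: b = malloc(4) -> b = 0; heap: [0-3 ALLOC][4-44 FREE]
Op 6: free(b) -> (freed b); heap: [0-44 FREE]
Op 7: c = malloc(4) -> c = 0; heap: [0-3 ALLOC][4-44 FREE]
Op 8: c = realloc(c, 14) -> c = 0; heap: [0-13 ALLOC][14-44 FREE]
malloc(29): first-fit scan over [0-13 ALLOC][14-44 FREE] -> 14

Answer: 14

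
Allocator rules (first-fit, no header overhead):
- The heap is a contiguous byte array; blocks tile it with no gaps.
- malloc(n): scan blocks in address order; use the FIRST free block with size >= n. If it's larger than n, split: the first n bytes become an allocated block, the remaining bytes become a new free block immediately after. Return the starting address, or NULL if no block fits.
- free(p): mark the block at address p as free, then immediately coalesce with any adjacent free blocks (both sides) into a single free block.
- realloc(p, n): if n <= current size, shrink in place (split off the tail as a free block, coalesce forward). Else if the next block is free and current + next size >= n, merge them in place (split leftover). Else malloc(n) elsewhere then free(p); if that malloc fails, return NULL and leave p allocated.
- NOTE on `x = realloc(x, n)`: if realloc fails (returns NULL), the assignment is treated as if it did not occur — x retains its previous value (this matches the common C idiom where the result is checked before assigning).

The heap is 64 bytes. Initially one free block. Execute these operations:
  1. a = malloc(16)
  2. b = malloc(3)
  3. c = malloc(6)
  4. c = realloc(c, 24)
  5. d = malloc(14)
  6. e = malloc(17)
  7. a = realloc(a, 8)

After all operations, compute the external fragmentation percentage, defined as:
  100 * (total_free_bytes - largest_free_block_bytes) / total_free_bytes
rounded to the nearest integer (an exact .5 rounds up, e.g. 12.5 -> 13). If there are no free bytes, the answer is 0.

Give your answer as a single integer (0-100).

Answer: 47

Derivation:
Op 1: a = malloc(16) -> a = 0; heap: [0-15 ALLOC][16-63 FREE]
Op 2: b = malloc(3) -> b = 16; heap: [0-15 ALLOC][16-18 ALLOC][19-63 FREE]
Op 3: c = malloc(6) -> c = 19; heap: [0-15 ALLOC][16-18 ALLOC][19-24 ALLOC][25-63 FREE]
Op 4: c = realloc(c, 24) -> c = 19; heap: [0-15 ALLOC][16-18 ALLOC][19-42 ALLOC][43-63 FREE]
Op 5: d = malloc(14) -> d = 43; heap: [0-15 ALLOC][16-18 ALLOC][19-42 ALLOC][43-56 ALLOC][57-63 FREE]
Op 6: e = malloc(17) -> e = NULL; heap: [0-15 ALLOC][16-18 ALLOC][19-42 ALLOC][43-56 ALLOC][57-63 FREE]
Op 7: a = realloc(a, 8) -> a = 0; heap: [0-7 ALLOC][8-15 FREE][16-18 ALLOC][19-42 ALLOC][43-56 ALLOC][57-63 FREE]
Free blocks: [8 7] total_free=15 largest=8 -> 100*(15-8)/15 = 700/15 ≈ 46.667 -> rounds to 47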